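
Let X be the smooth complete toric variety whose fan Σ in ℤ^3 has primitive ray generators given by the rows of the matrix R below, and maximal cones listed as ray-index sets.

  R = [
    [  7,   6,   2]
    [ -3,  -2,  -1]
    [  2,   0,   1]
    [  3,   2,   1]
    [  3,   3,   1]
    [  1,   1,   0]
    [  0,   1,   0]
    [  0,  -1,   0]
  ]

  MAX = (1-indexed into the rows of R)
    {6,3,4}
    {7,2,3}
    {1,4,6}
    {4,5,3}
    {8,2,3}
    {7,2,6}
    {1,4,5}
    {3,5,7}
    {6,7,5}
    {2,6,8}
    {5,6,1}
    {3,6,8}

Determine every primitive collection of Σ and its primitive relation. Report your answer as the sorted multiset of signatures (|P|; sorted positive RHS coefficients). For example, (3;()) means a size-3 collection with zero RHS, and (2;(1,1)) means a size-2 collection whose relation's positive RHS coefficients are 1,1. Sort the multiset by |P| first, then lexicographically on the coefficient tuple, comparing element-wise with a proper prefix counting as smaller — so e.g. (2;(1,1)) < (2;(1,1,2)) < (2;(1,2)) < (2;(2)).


The 14 primitive collections of Σ (r=8, n=3):

  {2,4}:  v_{2} + v_{4} = 0 ; sig = (2;())
  {7,8}:  v_{7} + v_{8} = 0 ; sig = (2;())
  {2,5}:  v_{2} + v_{5} = v_{7} ; sig = (2;(1))
  {4,7}:  v_{4} + v_{7} = v_{5} ; sig = (2;(1))
  {5,8}:  v_{5} + v_{8} = v_{4} ; sig = (2;(1))
  {1,2}:  v_{1} + v_{2} = v_{5} + v_{6} ; sig = (2;(1,1))
  {4,8}:  v_{4} + v_{8} = v_{3} + v_{6} ; sig = (2;(1,1))
  {1,7}:  v_{1} + v_{7} = 2·v_{5} + v_{6} ; sig = (2;(1,2))
  {1,8}:  v_{1} + v_{8} = 2·v_{4} + v_{6} ; sig = (2;(1,2))
  {1,3}:  v_{1} + v_{3} = 3·v_{4} ; sig = (2;(3))
  {2,3,6}:  v_{2} + v_{3} + v_{6} = v_{8} ; sig = (3;(1))
  {3,6,7}:  v_{3} + v_{6} + v_{7} = v_{4} ; sig = (3;(1))
  {4,5,6}:  v_{4} + v_{5} + v_{6} = v_{1} ; sig = (3;(1))
  {3,5,6}:  v_{3} + v_{5} + v_{6} = 2·v_{4} ; sig = (3;(2))

Sorted signature multiset PRS(X):
    |P|=2: 10 collections, coeffs (), (), (1), (1), (1), (1,1), (1,1), (1,2), (1,2), (3)
    |P|=3: 4 collections, coeffs (1), (1), (1), (2)


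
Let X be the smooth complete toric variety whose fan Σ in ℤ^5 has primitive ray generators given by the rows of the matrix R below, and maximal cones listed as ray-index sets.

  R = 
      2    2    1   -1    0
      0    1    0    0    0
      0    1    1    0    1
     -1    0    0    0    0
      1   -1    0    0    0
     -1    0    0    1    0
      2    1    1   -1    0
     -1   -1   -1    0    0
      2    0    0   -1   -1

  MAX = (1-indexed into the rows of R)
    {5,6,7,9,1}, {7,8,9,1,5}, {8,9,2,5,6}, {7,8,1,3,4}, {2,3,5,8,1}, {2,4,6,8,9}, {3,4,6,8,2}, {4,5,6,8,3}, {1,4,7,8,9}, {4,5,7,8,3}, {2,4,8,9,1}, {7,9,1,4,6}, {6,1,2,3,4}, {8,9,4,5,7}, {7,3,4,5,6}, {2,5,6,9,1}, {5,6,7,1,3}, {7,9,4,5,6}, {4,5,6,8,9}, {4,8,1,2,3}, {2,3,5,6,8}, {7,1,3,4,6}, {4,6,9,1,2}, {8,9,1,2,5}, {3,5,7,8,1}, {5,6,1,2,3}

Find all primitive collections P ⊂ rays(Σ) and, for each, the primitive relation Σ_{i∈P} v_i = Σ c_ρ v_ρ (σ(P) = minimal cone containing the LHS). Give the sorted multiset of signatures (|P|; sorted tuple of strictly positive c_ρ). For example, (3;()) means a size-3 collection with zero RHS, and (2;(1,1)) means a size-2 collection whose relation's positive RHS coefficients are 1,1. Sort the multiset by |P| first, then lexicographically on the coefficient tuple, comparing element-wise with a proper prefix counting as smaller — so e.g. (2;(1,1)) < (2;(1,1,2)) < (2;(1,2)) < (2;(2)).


Minimal non-faces — 6 found among 9 rays, 26 max cones:

  • {2,7}:  v_{2} + v_{7} = v_{1} — sig = (2;(1))
  • {3,9}:  v_{3} + v_{9} = v_{7} — sig = (2;(1))
  • {2,4,5}:  v_{2} + v_{4} + v_{5} = 0 — sig = (3;())
  • {6,7,8}:  v_{6} + v_{7} + v_{8} = 0 — sig = (3;())
  • {1,4,5}:  v_{1} + v_{4} + v_{5} = v_{7} — sig = (3;(1))
  • {1,6,8}:  v_{1} + v_{6} + v_{8} = v_{2} — sig = (3;(1))

Sorted signature multiset PRS(X):
[(2;(1)), (2;(1)), (3;()), (3;()), (3;(1)), (3;(1))]


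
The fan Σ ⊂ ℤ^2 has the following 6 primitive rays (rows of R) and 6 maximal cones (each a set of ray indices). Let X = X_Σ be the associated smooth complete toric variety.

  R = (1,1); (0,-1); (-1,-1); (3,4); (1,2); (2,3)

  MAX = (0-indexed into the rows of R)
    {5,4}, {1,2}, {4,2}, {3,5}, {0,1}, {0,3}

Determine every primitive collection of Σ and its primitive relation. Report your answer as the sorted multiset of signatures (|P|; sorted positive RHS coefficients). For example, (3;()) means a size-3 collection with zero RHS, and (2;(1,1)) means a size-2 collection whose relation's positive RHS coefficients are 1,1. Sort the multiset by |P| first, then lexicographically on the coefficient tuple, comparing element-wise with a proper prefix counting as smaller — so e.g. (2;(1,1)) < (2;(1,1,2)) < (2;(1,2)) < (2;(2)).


Δ(Σ) — 6 vertices, 9 min non-faces:

  {0,2}:  v_{0} + v_{2} = 0  so sig = (2;())
  {0,4}:  v_{0} + v_{4} = v_{5}  so sig = (2;(1))
  {0,5}:  v_{0} + v_{5} = v_{3}  so sig = (2;(1))
  {1,4}:  v_{1} + v_{4} = v_{0}  so sig = (2;(1))
  {2,3}:  v_{2} + v_{3} = v_{5}  so sig = (2;(1))
  {2,5}:  v_{2} + v_{5} = v_{4}  so sig = (2;(1))
  {1,5}:  v_{1} + v_{5} = 2·v_{0}  so sig = (2;(2))
  {3,4}:  v_{3} + v_{4} = 2·v_{5}  so sig = (2;(2))
  {1,3}:  v_{1} + v_{3} = 3·v_{0}  so sig = (2;(3))

Hence PRS(X_Σ) =
    |P|=2: 9 collections, coeffs (), (1), (1), (1), (1), (1), (2), (2), (3)


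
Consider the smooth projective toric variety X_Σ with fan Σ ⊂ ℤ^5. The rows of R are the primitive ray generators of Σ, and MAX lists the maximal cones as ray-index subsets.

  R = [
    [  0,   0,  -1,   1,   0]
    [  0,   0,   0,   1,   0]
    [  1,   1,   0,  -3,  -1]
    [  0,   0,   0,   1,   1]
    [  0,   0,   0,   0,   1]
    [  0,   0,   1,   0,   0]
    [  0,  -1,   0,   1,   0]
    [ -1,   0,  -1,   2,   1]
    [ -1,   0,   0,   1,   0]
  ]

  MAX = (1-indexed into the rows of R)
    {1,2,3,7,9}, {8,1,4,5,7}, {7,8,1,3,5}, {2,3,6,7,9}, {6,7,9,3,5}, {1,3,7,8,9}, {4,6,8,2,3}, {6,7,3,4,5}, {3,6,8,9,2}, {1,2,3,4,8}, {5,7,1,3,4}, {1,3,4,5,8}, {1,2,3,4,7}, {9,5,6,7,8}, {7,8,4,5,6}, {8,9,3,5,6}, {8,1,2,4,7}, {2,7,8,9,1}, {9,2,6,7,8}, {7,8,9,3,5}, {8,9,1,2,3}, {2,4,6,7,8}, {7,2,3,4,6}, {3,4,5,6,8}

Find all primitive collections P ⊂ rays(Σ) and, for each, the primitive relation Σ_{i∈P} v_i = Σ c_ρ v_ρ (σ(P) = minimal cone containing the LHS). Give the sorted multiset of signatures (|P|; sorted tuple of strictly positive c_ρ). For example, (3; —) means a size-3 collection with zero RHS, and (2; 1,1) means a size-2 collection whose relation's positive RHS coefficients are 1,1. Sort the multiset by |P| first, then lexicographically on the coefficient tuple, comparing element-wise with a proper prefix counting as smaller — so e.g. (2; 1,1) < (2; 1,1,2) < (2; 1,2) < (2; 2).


Δ(Σ) — 9 vertices, 7 min non-faces:

  {1,6}:  v_{1} + v_{6} = v_{2} ; sig = (2; 1)
  {2,5}:  v_{2} + v_{5} = v_{4} ; sig = (2; 1)
  {4,9}:  v_{4} + v_{9} = v_{6} + v_{8} ; sig = (2; 1,1)
  {1,5,9}:  v_{1} + v_{5} + v_{9} = v_{8} ; sig = (3; 1)
  {3,6,7,8}:  v_{3} + v_{6} + v_{7} + v_{8} = 0 ; sig = (4; —)
  {2,3,7,8}:  v_{2} + v_{3} + v_{7} + v_{8} = v_{1} ; sig = (4; 1)
  {3,4,7,8}:  v_{3} + v_{4} + v_{7} + v_{8} = v_{1} + v_{5} ; sig = (4; 1,1)

Sorted signature multiset PRS(X):
    (2; 1)
    (2; 1)
    (2; 1,1)
    (3; 1)
    (4; —)
    (4; 1)
    (4; 1,1)


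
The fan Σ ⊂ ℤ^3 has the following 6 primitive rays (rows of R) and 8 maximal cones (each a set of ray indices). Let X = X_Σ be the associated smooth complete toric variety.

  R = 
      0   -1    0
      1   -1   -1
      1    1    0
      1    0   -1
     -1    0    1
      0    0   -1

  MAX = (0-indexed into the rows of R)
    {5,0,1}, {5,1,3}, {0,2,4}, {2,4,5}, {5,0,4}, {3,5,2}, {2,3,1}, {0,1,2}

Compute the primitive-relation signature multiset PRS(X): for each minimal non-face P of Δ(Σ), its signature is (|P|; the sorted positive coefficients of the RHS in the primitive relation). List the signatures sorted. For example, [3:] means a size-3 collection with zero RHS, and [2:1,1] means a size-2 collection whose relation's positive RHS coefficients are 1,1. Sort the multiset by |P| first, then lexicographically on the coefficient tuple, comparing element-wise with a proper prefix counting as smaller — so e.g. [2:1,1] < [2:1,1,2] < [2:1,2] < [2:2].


5 collections generate NE(X_Σ); each relation:

  • {3,4}:  v_{3} + v_{4} = 0 — sig = [2:]
  • {0,3}:  v_{0} + v_{3} = v_{1} — sig = [2:1]
  • {1,4}:  v_{1} + v_{4} = v_{0} — sig = [2:1]
  • {0,2,5}:  v_{0} + v_{2} + v_{5} = v_{3} — sig = [3:1]
  • {1,2,5}:  v_{1} + v_{2} + v_{5} = 2·v_{3} — sig = [3:2]

so the primitive-relation signature multiset is
    [2:]
    [2:1]
    [2:1]
    [3:1]
    [3:2]


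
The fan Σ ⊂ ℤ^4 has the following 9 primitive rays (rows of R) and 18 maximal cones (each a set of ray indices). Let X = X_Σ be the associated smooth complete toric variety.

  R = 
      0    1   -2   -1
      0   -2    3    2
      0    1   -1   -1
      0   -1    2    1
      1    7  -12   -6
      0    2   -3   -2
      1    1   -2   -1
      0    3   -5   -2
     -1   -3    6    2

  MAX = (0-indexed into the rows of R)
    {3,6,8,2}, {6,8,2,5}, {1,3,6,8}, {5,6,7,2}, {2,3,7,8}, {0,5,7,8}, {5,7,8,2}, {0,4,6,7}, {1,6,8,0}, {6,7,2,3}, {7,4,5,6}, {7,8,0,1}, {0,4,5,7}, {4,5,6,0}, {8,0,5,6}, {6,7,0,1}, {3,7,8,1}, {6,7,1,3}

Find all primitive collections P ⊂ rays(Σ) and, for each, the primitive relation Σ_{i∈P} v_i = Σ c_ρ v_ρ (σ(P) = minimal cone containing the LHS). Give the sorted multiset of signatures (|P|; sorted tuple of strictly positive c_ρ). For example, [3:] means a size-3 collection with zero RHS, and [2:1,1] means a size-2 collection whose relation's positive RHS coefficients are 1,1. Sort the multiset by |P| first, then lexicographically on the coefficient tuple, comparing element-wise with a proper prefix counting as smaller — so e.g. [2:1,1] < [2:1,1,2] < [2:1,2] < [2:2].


Minimal non-faces — 11 found among 9 rays, 18 max cones:

  • {0,3}:  v_{0} + v_{3} = 0  →  sig = [2:]
  • {1,5}:  v_{1} + v_{5} = 0  →  sig = [2:]
  • {0,2}:  v_{0} + v_{2} = v_{5}  →  sig = [2:1]
  • {1,2}:  v_{1} + v_{2} = v_{3}  →  sig = [2:1]
  • {3,5}:  v_{3} + v_{5} = v_{2}  →  sig = [2:1]
  • {1,4}:  v_{1} + v_{4} = v_{0} + v_{6} + v_{7}  →  sig = [2:1,1,1]
  • {3,4}:  v_{3} + v_{4} = v_{5} + v_{6} + v_{7}  →  sig = [2:1,1,1]
  • {2,4}:  v_{2} + v_{4} = 2·v_{5} + v_{6} + v_{7}  →  sig = [2:1,1,2]
  • {4,8}:  v_{4} + v_{8} = 2·v_{5}  →  sig = [2:2]
  • {6,7,8}:  v_{6} + v_{7} + v_{8} = v_{2}  →  sig = [3:1]
  • {0,5,6,7}:  v_{0} + v_{5} + v_{6} + v_{7} = v_{4}  →  sig = [4:1]

so the primitive-relation signature multiset is
[[2:], [2:], [2:1], [2:1], [2:1], [2:1,1,1], [2:1,1,1], [2:1,1,2], [2:2], [3:1], [4:1]]


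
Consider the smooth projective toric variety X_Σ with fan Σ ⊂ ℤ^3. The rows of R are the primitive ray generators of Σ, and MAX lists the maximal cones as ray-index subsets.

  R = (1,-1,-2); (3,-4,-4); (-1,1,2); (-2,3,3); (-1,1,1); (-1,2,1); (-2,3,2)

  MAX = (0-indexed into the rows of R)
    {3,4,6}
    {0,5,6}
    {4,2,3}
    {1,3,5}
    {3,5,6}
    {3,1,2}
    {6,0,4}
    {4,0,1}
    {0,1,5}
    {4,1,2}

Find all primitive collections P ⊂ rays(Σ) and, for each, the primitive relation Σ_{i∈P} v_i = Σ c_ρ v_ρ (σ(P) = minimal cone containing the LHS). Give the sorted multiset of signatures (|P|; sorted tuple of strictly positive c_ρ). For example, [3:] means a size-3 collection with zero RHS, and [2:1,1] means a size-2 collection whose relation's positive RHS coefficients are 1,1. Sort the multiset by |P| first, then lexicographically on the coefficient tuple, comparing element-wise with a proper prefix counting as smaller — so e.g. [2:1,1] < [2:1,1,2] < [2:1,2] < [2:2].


Σ has 7 primitive collections:

  P = {0,2}:  v_{0} + v_{2} = 0 — sig = [2:]
  P = {0,3}:  v_{0} + v_{3} = v_{5} — sig = [2:1]
  P = {1,6}:  v_{1} + v_{6} = v_{0} — sig = [2:1]
  P = {2,5}:  v_{2} + v_{5} = v_{3} — sig = [2:1]
  P = {4,5}:  v_{4} + v_{5} = v_{6} — sig = [2:1]
  P = {2,6}:  v_{2} + v_{6} = v_{3} + v_{4} — sig = [2:1,1]
  P = {1,3,4}:  v_{1} + v_{3} + v_{4} = 0 — sig = [3:]

Signatures (|P|; sorted positive RHS coefficients), sorted:
[[2:], [2:1], [2:1], [2:1], [2:1], [2:1,1], [3:]]


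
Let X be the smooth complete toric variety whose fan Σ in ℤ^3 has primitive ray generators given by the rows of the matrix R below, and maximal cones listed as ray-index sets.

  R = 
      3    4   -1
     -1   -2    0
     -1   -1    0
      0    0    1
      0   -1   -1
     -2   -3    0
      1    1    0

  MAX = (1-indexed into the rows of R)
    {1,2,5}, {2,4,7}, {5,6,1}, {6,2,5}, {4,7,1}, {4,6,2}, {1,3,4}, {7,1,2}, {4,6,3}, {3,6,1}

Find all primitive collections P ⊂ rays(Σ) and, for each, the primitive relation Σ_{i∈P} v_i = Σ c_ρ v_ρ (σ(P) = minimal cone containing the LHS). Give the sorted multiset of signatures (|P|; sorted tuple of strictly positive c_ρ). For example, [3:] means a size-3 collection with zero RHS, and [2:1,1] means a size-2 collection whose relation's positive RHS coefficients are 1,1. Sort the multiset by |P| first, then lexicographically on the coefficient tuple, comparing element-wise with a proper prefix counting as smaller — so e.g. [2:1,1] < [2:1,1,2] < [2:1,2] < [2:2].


Δ(Σ) — 7 vertices, 9 min non-faces:

  {3,7}:  v_{3} + v_{7} = 0  →  sig = [2:]
  {2,3}:  v_{2} + v_{3} = v_{6}  →  sig = [2:1]
  {6,7}:  v_{6} + v_{7} = v_{2}  →  sig = [2:1]
  {4,5}:  v_{4} + v_{5} = v_{2} + v_{7}  →  sig = [2:1,1]
  {3,5}:  v_{3} + v_{5} = v_{1} + 2·v_{6}  →  sig = [2:1,2]
  {5,7}:  v_{5} + v_{7} = v_{1} + 2·v_{2}  →  sig = [2:1,2]
  {1,2,6}:  v_{1} + v_{2} + v_{6} = v_{5}  →  sig = [3:1]
  {1,4,6}:  v_{1} + v_{4} + v_{6} = v_{7}  →  sig = [3:1]
  {1,2,4}:  v_{1} + v_{2} + v_{4} = 2·v_{7}  →  sig = [3:2]

Sorted signature multiset PRS(X):
    |P|=2: 6 collections, coeffs (), (1), (1), (1,1), (1,2), (1,2)
    |P|=3: 3 collections, coeffs (1), (1), (2)


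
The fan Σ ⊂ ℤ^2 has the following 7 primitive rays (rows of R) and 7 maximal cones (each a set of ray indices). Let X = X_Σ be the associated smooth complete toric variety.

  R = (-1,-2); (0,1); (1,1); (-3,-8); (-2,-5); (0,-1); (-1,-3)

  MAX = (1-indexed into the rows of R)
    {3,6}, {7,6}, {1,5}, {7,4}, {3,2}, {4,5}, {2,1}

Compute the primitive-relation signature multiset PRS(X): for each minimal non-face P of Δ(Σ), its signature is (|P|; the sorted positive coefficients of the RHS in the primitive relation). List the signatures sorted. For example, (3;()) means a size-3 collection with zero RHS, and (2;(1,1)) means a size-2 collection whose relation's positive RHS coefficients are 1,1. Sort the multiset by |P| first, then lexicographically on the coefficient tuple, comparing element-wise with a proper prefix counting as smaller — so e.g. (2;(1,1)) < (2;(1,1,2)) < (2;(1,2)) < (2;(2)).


Δ(Σ) — 7 vertices, 14 min non-faces:

  P={2,6}:  v_{2} + v_{6} = 0 ; sig = (2;())
  P={1,3}:  v_{1} + v_{3} = v_{6} ; sig = (2;(1))
  P={1,6}:  v_{1} + v_{6} = v_{7} ; sig = (2;(1))
  P={1,7}:  v_{1} + v_{7} = v_{5} ; sig = (2;(1))
  P={2,7}:  v_{2} + v_{7} = v_{1} ; sig = (2;(1))
  P={5,7}:  v_{5} + v_{7} = v_{4} ; sig = (2;(1))
  P={2,4}:  v_{2} + v_{4} = v_{1} + v_{5} ; sig = (2;(1,1))
  P={3,5}:  v_{3} + v_{5} = v_{6} + v_{7} ; sig = (2;(1,1))
  P={3,4}:  v_{3} + v_{4} = v_{6} + 2·v_{7} ; sig = (2;(1,2))
  P={1,4}:  v_{1} + v_{4} = 2·v_{5} ; sig = (2;(2))
  P={2,5}:  v_{2} + v_{5} = 2·v_{1} ; sig = (2;(2))
  P={3,7}:  v_{3} + v_{7} = 2·v_{6} ; sig = (2;(2))
  P={5,6}:  v_{5} + v_{6} = 2·v_{7} ; sig = (2;(2))
  P={4,6}:  v_{4} + v_{6} = 3·v_{7} ; sig = (2;(3))

Hence PRS(X_Σ) =
    (2;())
    (2;(1))
    (2;(1))
    (2;(1))
    (2;(1))
    (2;(1))
    (2;(1,1))
    (2;(1,1))
    (2;(1,2))
    (2;(2))
    (2;(2))
    (2;(2))
    (2;(2))
    (2;(3))


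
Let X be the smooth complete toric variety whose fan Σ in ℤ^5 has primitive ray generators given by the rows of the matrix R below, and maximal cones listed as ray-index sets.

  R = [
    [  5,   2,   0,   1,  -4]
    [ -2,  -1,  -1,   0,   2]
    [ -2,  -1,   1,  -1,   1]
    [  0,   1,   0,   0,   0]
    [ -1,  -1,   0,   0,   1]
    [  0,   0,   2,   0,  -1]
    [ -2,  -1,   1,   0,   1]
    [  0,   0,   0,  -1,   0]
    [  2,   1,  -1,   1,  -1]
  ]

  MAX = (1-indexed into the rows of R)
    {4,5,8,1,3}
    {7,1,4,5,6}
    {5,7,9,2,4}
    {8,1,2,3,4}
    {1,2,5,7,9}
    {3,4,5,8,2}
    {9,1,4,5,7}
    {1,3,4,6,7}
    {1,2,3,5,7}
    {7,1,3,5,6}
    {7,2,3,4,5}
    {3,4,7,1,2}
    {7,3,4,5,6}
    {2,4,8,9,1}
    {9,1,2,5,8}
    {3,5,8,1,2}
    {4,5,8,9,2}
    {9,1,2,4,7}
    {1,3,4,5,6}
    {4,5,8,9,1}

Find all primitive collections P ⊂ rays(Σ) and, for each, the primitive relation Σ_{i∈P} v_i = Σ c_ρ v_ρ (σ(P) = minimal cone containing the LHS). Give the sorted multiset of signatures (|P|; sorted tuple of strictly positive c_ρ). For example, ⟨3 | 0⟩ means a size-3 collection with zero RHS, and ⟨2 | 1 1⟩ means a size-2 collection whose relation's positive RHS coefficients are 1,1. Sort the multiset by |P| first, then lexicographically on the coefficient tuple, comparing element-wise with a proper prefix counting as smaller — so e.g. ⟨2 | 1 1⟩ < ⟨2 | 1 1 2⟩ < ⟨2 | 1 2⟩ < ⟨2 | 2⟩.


7 minimal non-faces of Δ(Σ) (on 9 rays):

  • {3,9}:  v_{3} + v_{9} = 0  so sig = ⟨2 | 0⟩
  • {2,6}:  v_{2} + v_{6} = v_{7}  so sig = ⟨2 | 1⟩
  • {7,8}:  v_{7} + v_{8} = v_{3}  so sig = ⟨2 | 1⟩
  • {6,9}:  v_{6} + v_{9} = v_{1} + v_{4} + v_{5} + v_{7}  so sig = ⟨2 | 1 1 1 1⟩
  • {6,8}:  v_{6} + v_{8} = v_{1} + 2·v_{3} + v_{4} + v_{5}  so sig = ⟨2 | 1 1 1 2⟩
  • {1,2,4,5}:  v_{1} + v_{2} + v_{4} + v_{5} = v_{9}  so sig = ⟨4 | 1⟩
  • {1,3,4,5,7}:  v_{1} + v_{3} + v_{4} + v_{5} + v_{7} = v_{6}  so sig = ⟨5 | 1⟩

Sorted signature multiset PRS(X):
[⟨2 | 0⟩, ⟨2 | 1⟩, ⟨2 | 1⟩, ⟨2 | 1 1 1 1⟩, ⟨2 | 1 1 1 2⟩, ⟨4 | 1⟩, ⟨5 | 1⟩]


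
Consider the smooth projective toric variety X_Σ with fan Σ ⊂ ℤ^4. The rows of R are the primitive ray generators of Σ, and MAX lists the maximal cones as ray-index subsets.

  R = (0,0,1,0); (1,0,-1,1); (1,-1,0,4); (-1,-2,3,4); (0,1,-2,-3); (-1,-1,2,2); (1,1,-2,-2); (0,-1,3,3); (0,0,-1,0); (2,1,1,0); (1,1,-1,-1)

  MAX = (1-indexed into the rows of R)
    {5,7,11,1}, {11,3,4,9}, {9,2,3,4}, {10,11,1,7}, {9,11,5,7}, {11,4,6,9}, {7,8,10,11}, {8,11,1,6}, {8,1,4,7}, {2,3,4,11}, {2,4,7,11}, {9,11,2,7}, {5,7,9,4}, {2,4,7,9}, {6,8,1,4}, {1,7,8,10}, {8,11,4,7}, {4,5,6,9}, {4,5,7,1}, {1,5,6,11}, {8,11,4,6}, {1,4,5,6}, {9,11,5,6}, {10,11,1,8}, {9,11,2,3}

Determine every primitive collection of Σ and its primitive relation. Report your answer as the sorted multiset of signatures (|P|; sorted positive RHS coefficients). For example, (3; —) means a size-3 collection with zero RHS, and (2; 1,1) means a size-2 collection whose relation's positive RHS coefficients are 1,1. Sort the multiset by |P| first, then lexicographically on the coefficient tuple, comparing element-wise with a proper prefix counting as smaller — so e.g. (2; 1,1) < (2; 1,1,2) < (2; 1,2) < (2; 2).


Δ(Σ) — 11 vertices, 24 min non-faces:

  {1,9}:  v_{1} + v_{9} = 0 — sig = (2; —)
  {6,7}:  v_{6} + v_{7} = 0 — sig = (2; —)
  {5,8}:  v_{5} + v_{8} = v_{1} — sig = (2; 1)
  {2,5}:  v_{2} + v_{5} = v_{7} + v_{9} — sig = (2; 1,1)
  {3,5}:  v_{3} + v_{5} = v_{2} + v_{9} — sig = (2; 1,1)
  {8,9}:  v_{8} + v_{9} = v_{4} + v_{11} — sig = (2; 1,1)
  {1,2}:  v_{1} + v_{2} = v_{4} + v_{7} + v_{11} — sig = (2; 1,1,1)
  {1,3}:  v_{1} + v_{3} = v_{2} + v_{4} + v_{11} — sig = (2; 1,1,1)
  {2,6}:  v_{2} + v_{6} = v_{4} + v_{9} + v_{11} — sig = (2; 1,1,1)
  {6,10}:  v_{6} + v_{10} = v_{1} + v_{8} + v_{11} — sig = (2; 1,1,1)
  {9,10}:  v_{9} + v_{10} = v_{7} + v_{8} + v_{11} — sig = (2; 1,1,1)
  {5,10}:  v_{5} + v_{10} = 2·v_{1} + v_{7} + v_{11} — sig = (2; 1,1,2)
  {2,10}:  v_{2} + v_{10} = v_{4} + 2·v_{7} + v_{8} + 2·v_{11} — sig = (2; 1,1,2,2)
  {4,10}:  v_{4} + v_{10} = v_{7} + 2·v_{8} — sig = (2; 1,2)
  {2,8}:  v_{2} + v_{8} = 2·v_{4} + v_{7} + 2·v_{11} — sig = (2; 1,2,2)
  {3,8}:  v_{3} + v_{8} = v_{2} + 2·v_{4} + 2·v_{11} — sig = (2; 1,2,2)
  {3,7}:  v_{3} + v_{7} = 2·v_{2} — sig = (2; 2)
  {3,6}:  v_{3} + v_{6} = 2·v_{4} + 2·v_{9} + 2·v_{11} — sig = (2; 2,2,2)
  {3,10}:  v_{3} + v_{10} = 3·v_{4} + 2·v_{7} + 4·v_{11} — sig = (2; 2,3,4)
  {4,5,11}:  v_{4} + v_{5} + v_{11} = 0 — sig = (3; —)
  {1,4,11}:  v_{1} + v_{4} + v_{11} = v_{8} — sig = (3; 1)
  {1,7,8,11}:  v_{1} + v_{7} + v_{8} + v_{11} = v_{10} — sig = (4; 1)
  {2,4,9,11}:  v_{2} + v_{4} + v_{9} + v_{11} = v_{3} — sig = (4; 1)
  {4,7,9,11}:  v_{4} + v_{7} + v_{9} + v_{11} = v_{2} — sig = (4; 1)

Signatures (|P|; sorted positive RHS coefficients), sorted:
    (2; —)
    (2; —)
    (2; 1)
    (2; 1,1)
    (2; 1,1)
    (2; 1,1)
    (2; 1,1,1)
    (2; 1,1,1)
    (2; 1,1,1)
    (2; 1,1,1)
    (2; 1,1,1)
    (2; 1,1,2)
    (2; 1,1,2,2)
    (2; 1,2)
    (2; 1,2,2)
    (2; 1,2,2)
    (2; 2)
    (2; 2,2,2)
    (2; 2,3,4)
    (3; —)
    (3; 1)
    (4; 1)
    (4; 1)
    (4; 1)


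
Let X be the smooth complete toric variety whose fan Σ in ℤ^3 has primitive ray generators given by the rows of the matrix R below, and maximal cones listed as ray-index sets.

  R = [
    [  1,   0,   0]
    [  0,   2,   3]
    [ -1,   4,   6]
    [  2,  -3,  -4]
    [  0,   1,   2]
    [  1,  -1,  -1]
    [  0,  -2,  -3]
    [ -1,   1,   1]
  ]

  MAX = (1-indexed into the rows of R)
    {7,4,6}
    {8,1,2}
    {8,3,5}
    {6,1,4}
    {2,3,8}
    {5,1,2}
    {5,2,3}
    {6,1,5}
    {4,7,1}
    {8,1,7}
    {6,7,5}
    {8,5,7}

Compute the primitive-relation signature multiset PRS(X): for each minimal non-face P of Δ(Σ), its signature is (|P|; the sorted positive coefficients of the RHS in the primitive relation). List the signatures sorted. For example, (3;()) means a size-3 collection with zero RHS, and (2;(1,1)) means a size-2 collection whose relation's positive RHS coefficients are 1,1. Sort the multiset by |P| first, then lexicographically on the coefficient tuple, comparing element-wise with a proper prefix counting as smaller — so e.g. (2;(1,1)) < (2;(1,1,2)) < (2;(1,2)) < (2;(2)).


14 collections generate NE(X_Σ); each relation:

  {2,7}:  v_{2} + v_{7} = 0 ; sig = (2;())
  {6,8}:  v_{6} + v_{8} = 0 ; sig = (2;())
  {2,4}:  v_{2} + v_{4} = v_{1} + v_{6} ; sig = (2;(1,1))
  {2,6}:  v_{2} + v_{6} = v_{1} + v_{5} ; sig = (2;(1,1))
  {3,4}:  v_{3} + v_{4} = v_{1} + v_{5} ; sig = (2;(1,1))
  {3,6}:  v_{3} + v_{6} = v_{2} + v_{5} ; sig = (2;(1,1))
  {3,7}:  v_{3} + v_{7} = v_{5} + v_{8} ; sig = (2;(1,1))
  {4,8}:  v_{4} + v_{8} = v_{1} + v_{7} ; sig = (2;(1,1))
  {1,3}:  v_{1} + v_{3} = 2·v_{2} ; sig = (2;(2))
  {4,5}:  v_{4} + v_{5} = 2·v_{6} ; sig = (2;(2))
  {1,5,7}:  v_{1} + v_{5} + v_{7} = v_{6} ; sig = (3;(1))
  {1,5,8}:  v_{1} + v_{5} + v_{8} = v_{2} ; sig = (3;(1))
  {1,6,7}:  v_{1} + v_{6} + v_{7} = v_{4} ; sig = (3;(1))
  {2,5,8}:  v_{2} + v_{5} + v_{8} = v_{3} ; sig = (3;(1))

Signatures (|P|; sorted positive RHS coefficients), sorted:
{ (2;()) ×2,  (2;(1,1)) ×6,  (2;(2)) ×2,  (3;(1)) ×4 }


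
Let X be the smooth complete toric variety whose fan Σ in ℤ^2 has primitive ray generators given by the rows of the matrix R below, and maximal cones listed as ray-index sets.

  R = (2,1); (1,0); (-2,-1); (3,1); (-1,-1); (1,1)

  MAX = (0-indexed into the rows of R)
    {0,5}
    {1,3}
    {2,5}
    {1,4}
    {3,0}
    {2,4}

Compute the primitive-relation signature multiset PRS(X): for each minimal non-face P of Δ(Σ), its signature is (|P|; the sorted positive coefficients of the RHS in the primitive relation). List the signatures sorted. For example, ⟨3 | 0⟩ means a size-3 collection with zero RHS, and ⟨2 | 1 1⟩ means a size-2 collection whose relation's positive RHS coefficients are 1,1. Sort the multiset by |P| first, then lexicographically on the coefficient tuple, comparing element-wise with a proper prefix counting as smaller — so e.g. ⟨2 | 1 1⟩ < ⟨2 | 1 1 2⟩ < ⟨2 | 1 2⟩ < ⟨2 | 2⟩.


9 minimal non-faces of Δ(Σ) (on 6 rays):

  {0,2}:  v_{0} + v_{2} = 0  ⇒ sig = ⟨2 | 0⟩
  {4,5}:  v_{4} + v_{5} = 0  ⇒ sig = ⟨2 | 0⟩
  {0,1}:  v_{0} + v_{1} = v_{3}  ⇒ sig = ⟨2 | 1⟩
  {0,4}:  v_{0} + v_{4} = v_{1}  ⇒ sig = ⟨2 | 1⟩
  {1,2}:  v_{1} + v_{2} = v_{4}  ⇒ sig = ⟨2 | 1⟩
  {1,5}:  v_{1} + v_{5} = v_{0}  ⇒ sig = ⟨2 | 1⟩
  {2,3}:  v_{2} + v_{3} = v_{1}  ⇒ sig = ⟨2 | 1⟩
  {3,4}:  v_{3} + v_{4} = 2·v_{1}  ⇒ sig = ⟨2 | 2⟩
  {3,5}:  v_{3} + v_{5} = 2·v_{0}  ⇒ sig = ⟨2 | 2⟩

Sorted signature multiset PRS(X):
    ⟨2 | 0⟩
    ⟨2 | 0⟩
    ⟨2 | 1⟩
    ⟨2 | 1⟩
    ⟨2 | 1⟩
    ⟨2 | 1⟩
    ⟨2 | 1⟩
    ⟨2 | 2⟩
    ⟨2 | 2⟩


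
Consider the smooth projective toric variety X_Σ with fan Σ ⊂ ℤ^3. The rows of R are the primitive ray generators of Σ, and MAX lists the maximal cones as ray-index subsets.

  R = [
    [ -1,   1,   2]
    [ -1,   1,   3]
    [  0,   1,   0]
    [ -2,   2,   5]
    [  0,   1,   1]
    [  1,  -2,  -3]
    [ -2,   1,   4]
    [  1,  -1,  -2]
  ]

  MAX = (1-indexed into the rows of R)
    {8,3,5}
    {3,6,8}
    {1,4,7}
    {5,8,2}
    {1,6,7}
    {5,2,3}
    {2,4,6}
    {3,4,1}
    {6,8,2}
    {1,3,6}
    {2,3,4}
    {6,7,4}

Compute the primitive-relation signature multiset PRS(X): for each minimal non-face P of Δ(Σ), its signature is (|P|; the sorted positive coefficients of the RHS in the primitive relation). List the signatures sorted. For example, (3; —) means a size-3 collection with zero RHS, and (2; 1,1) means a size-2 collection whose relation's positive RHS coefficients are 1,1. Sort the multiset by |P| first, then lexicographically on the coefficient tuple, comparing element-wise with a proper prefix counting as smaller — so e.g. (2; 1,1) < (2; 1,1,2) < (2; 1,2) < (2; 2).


14 collections generate NE(X_Σ); each relation:

  P={1,8}:  v_{1} + v_{8} = 0  so sig = (2; —)
  P={1,2}:  v_{1} + v_{2} = v_{4}  so sig = (2; 1)
  P={4,8}:  v_{4} + v_{8} = v_{2}  so sig = (2; 1)
  P={5,6}:  v_{5} + v_{6} = v_{8}  so sig = (2; 1)
  P={5,7}:  v_{5} + v_{7} = v_{4}  so sig = (2; 1)
  P={1,5}:  v_{1} + v_{5} = v_{2} + v_{3}  so sig = (2; 1,1)
  P={7,8}:  v_{7} + v_{8} = v_{4} + v_{6}  so sig = (2; 1,1)
  P={2,7}:  v_{2} + v_{7} = 2·v_{4} + v_{6}  so sig = (2; 1,2)
  P={4,5}:  v_{4} + v_{5} = 2·v_{2} + v_{3}  so sig = (2; 1,2)
  P={3,7}:  v_{3} + v_{7} = 2·v_{1}  so sig = (2; 2)
  P={2,3,6}:  v_{2} + v_{3} + v_{6} = 0  so sig = (3; —)
  P={1,4,6}:  v_{1} + v_{4} + v_{6} = v_{7}  so sig = (3; 1)
  P={2,3,8}:  v_{2} + v_{3} + v_{8} = v_{5}  so sig = (3; 1)
  P={3,4,6}:  v_{3} + v_{4} + v_{6} = v_{1}  so sig = (3; 1)

Sorted signature multiset PRS(X):
{ (2; —),  (2; 1) ×4,  (2; 1,1) ×2,  (2; 1,2) ×2,  (2; 2),  (3; —),  (3; 1) ×3 }


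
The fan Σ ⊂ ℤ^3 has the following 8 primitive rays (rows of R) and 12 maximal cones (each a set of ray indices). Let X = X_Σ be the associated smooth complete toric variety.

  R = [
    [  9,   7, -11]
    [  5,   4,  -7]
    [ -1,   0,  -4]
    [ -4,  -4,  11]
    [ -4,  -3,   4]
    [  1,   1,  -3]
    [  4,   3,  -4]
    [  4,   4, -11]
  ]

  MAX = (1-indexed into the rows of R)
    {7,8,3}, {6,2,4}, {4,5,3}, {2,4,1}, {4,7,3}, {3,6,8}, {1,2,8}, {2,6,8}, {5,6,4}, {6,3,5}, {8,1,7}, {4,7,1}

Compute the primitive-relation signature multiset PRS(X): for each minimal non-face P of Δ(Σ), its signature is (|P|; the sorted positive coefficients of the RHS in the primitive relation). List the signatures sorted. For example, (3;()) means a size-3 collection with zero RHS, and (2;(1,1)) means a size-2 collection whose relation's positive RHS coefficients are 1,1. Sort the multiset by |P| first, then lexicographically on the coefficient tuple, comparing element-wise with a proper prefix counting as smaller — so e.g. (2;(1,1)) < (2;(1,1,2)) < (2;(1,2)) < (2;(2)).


Primitive collections (11):

  P = {4,8}:  v_{4} + v_{8} = 0 ; sig = (2;())
  P = {5,7}:  v_{5} + v_{7} = 0 ; sig = (2;())
  P = {1,5}:  v_{1} + v_{5} = v_{2} ; sig = (2;(1))
  P = {2,3}:  v_{2} + v_{3} = v_{8} ; sig = (2;(1))
  P = {2,5}:  v_{2} + v_{5} = v_{6} ; sig = (2;(1))
  P = {2,7}:  v_{2} + v_{7} = v_{1} ; sig = (2;(1))
  P = {6,7}:  v_{6} + v_{7} = v_{2} ; sig = (2;(1))
  P = {1,3}:  v_{1} + v_{3} = v_{7} + v_{8} ; sig = (2;(1,1))
  P = {5,8}:  v_{5} + v_{8} = v_{3} + v_{6} ; sig = (2;(1,1))
  P = {1,6}:  v_{1} + v_{6} = 2·v_{2} ; sig = (2;(2))
  P = {3,4,6}:  v_{3} + v_{4} + v_{6} = v_{5} ; sig = (3;(1))

Hence PRS(X_Σ) =
{ (2;()) ×2,  (2;(1)) ×5,  (2;(1,1)) ×2,  (2;(2)),  (3;(1)) }


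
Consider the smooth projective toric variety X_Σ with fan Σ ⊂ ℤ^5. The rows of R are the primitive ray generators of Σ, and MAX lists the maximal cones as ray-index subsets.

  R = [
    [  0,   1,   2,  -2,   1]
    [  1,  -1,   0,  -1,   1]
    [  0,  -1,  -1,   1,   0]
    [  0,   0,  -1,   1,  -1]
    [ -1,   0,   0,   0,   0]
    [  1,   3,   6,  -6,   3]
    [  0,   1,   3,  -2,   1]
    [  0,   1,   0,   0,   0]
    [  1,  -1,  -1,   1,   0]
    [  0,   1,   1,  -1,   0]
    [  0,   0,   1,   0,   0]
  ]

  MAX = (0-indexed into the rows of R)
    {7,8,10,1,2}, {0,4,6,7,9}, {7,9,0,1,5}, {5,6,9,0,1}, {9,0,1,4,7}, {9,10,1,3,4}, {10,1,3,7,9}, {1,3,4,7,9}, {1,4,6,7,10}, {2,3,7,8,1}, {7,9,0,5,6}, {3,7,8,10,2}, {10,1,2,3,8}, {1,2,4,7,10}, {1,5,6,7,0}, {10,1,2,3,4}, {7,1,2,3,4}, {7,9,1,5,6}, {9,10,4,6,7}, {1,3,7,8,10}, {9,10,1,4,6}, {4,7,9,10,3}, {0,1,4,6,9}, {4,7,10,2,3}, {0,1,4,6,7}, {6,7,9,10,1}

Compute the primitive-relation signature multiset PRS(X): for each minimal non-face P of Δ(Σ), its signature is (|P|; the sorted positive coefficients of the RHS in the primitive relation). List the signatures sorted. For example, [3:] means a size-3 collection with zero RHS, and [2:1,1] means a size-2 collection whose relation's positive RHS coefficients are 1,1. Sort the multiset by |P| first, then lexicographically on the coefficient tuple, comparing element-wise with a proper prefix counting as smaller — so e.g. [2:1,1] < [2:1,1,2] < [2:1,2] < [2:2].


20 minimal non-faces of Δ(Σ) (on 11 rays):

  {2,9}:  v_{2} + v_{9} = 0 — sig = [2:]
  {0,3}:  v_{0} + v_{3} = v_{9} — sig = [2:1]
  {0,10}:  v_{0} + v_{10} = v_{6} — sig = [2:1]
  {4,8}:  v_{4} + v_{8} = v_{2} — sig = [2:1]
  {3,6}:  v_{3} + v_{6} = v_{9} + v_{10} — sig = [2:1,1]
  {0,8}:  v_{0} + v_{8} = v_{1} + v_{7} + v_{10} — sig = [2:1,1,1]
  {0,2}:  v_{0} + v_{2} = v_{1} + v_{4} + v_{7} + v_{10} — sig = [2:1,1,1,1]
  {2,5}:  v_{2} + v_{5} = v_{0} + v_{1} + v_{6} + v_{7} — sig = [2:1,1,1,1]
  {8,9}:  v_{8} + v_{9} = v_{1} + v_{3} + v_{7} + v_{10} — sig = [2:1,1,1,1]
  {2,6}:  v_{2} + v_{6} = v_{1} + v_{4} + v_{7} + 2·v_{10} — sig = [2:1,1,1,2]
  {3,5}:  v_{3} + v_{5} = v_{1} + v_{6} + v_{7} + 2·v_{9} — sig = [2:1,1,1,2]
  {5,10}:  v_{5} + v_{10} = v_{1} + 2·v_{6} + v_{7} + v_{9} — sig = [2:1,1,1,2]
  {5,8}:  v_{5} + v_{8} = 2·v_{1} + v_{6} + 2·v_{7} + v_{9} + v_{10} — sig = [2:1,1,1,2,2]
  {6,8}:  v_{6} + v_{8} = v_{1} + v_{7} + 2·v_{10} — sig = [2:1,1,2]
  {4,5}:  v_{4} + v_{5} = 3·v_{0} — sig = [2:3]
  {1,3,4,7,10}:  v_{1} + v_{3} + v_{4} + v_{7} + v_{10} = 0 — sig = [5:]
  {0,1,6,7,9}:  v_{0} + v_{1} + v_{6} + v_{7} + v_{9} = v_{5} — sig = [5:1]
  {1,2,3,7,10}:  v_{1} + v_{2} + v_{3} + v_{7} + v_{10} = v_{8} — sig = [5:1]
  {1,4,7,9,10}:  v_{1} + v_{4} + v_{7} + v_{9} + v_{10} = v_{0} — sig = [5:1]
  {1,4,6,7,9}:  v_{1} + v_{4} + v_{6} + v_{7} + v_{9} = 2·v_{0} — sig = [5:2]

Sorted signature multiset PRS(X):
[[2:], [2:1], [2:1], [2:1], [2:1,1], [2:1,1,1], [2:1,1,1,1], [2:1,1,1,1], [2:1,1,1,1], [2:1,1,1,2], [2:1,1,1,2], [2:1,1,1,2], [2:1,1,1,2,2], [2:1,1,2], [2:3], [5:], [5:1], [5:1], [5:1], [5:2]]


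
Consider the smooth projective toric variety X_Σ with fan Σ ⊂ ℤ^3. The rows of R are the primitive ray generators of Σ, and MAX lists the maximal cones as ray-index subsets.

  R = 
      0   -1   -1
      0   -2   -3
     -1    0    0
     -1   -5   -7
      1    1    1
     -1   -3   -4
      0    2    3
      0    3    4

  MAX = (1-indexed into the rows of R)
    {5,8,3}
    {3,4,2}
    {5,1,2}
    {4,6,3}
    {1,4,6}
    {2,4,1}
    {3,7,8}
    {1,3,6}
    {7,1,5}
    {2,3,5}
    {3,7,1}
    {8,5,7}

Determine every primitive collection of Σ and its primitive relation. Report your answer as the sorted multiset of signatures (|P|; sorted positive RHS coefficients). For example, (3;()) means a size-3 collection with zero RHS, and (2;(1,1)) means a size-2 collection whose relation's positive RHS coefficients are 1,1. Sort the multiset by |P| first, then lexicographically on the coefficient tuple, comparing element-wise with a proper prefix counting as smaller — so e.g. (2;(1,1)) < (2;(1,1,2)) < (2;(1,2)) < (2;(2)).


14 collections generate NE(X_Σ); each relation:

  P = {2,7}:  v_{2} + v_{7} = 0  so sig = (2;())
  P = {1,8}:  v_{1} + v_{8} = v_{7}  so sig = (2;(1))
  P = {2,6}:  v_{2} + v_{6} = v_{4}  so sig = (2;(1))
  P = {4,7}:  v_{4} + v_{7} = v_{6}  so sig = (2;(1))
  P = {5,6}:  v_{5} + v_{6} = v_{2}  so sig = (2;(1))
  P = {6,8}:  v_{6} + v_{8} = v_{3}  so sig = (2;(1))
  P = {2,8}:  v_{2} + v_{8} = v_{3} + v_{5}  so sig = (2;(1,1))
  P = {4,8}:  v_{4} + v_{8} = v_{2} + v_{3}  so sig = (2;(1,1))
  P = {6,7}:  v_{6} + v_{7} = v_{1} + v_{3}  so sig = (2;(1,1))
  P = {4,5}:  v_{4} + v_{5} = 2·v_{2}  so sig = (2;(2))
  P = {1,3,5}:  v_{1} + v_{3} + v_{5} = 0  so sig = (3;())
  P = {1,2,3}:  v_{1} + v_{2} + v_{3} = v_{6}  so sig = (3;(1))
  P = {3,5,7}:  v_{3} + v_{5} + v_{7} = v_{8}  so sig = (3;(1))
  P = {1,3,4}:  v_{1} + v_{3} + v_{4} = 2·v_{6}  so sig = (3;(2))

so the primitive-relation signature multiset is
{ (2;()),  (2;(1)) ×5,  (2;(1,1)) ×3,  (2;(2)),  (3;()),  (3;(1)) ×2,  (3;(2)) }


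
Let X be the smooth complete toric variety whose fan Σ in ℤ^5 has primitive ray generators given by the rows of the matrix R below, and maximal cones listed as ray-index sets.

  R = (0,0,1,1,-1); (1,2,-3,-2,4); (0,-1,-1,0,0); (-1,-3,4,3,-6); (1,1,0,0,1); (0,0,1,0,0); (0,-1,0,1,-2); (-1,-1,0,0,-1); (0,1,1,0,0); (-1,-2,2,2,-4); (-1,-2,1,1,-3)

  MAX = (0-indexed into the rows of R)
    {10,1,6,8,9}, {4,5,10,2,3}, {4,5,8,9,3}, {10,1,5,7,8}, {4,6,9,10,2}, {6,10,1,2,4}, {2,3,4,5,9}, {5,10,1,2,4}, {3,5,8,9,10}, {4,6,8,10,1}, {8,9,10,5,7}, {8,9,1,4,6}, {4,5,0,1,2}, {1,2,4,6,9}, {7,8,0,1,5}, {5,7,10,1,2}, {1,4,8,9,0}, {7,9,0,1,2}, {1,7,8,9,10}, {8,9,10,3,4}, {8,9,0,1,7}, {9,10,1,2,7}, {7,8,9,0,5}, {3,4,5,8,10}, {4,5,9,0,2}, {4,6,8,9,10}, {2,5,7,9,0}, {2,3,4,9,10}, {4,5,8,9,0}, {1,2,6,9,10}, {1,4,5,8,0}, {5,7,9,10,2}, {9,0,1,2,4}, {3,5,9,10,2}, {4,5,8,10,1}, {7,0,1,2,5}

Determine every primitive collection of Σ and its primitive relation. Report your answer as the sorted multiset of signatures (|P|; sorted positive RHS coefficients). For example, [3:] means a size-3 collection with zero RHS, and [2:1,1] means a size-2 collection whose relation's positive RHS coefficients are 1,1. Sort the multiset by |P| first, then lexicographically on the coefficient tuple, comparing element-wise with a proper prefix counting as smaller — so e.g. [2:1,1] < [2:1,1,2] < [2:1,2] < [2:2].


Primitive collections (13):

  P={2,8}:  v_{2} + v_{8} = 0  ⟹  sig = [2:]
  P={4,7}:  v_{4} + v_{7} = 0  ⟹  sig = [2:]
  P={0,10}:  v_{0} + v_{10} = v_{9}  ⟹  sig = [2:1]
  P={1,3}:  v_{1} + v_{3} = v_{4} + v_{10}  ⟹  sig = [2:1,1]
  P={5,6}:  v_{5} + v_{6} = v_{4} + v_{10}  ⟹  sig = [2:1,1]
  P={3,7}:  v_{3} + v_{7} = v_{5} + v_{9} + v_{10}  ⟹  sig = [2:1,1,1]
  P={6,7}:  v_{6} + v_{7} = v_{1} + v_{9} + v_{10}  ⟹  sig = [2:1,1,1]
  P={0,3}:  v_{0} + v_{3} = v_{4} + v_{5} + 2·v_{9}  ⟹  sig = [2:1,1,2]
  P={0,6}:  v_{0} + v_{6} = v_{1} + v_{4} + 2·v_{9}  ⟹  sig = [2:1,1,2]
  P={3,6}:  v_{3} + v_{6} = 2·v_{4} + v_{9} + 2·v_{10}  ⟹  sig = [2:1,2,2]
  P={1,5,9}:  v_{1} + v_{5} + v_{9} = 0  ⟹  sig = [3:]
  P={1,4,9,10}:  v_{1} + v_{4} + v_{9} + v_{10} = v_{6}  ⟹  sig = [4:1]
  P={4,5,9,10}:  v_{4} + v_{5} + v_{9} + v_{10} = v_{3}  ⟹  sig = [4:1]

Signatures (|P|; sorted positive RHS coefficients), sorted:
    |P|=2: 10 collections, coeffs (), (), (1), (1,1), (1,1), (1,1,1), (1,1,1), (1,1,2), (1,1,2), (1,2,2)
    |P|=3: 1 collection, coeffs ()
    |P|=4: 2 collections, coeffs (1), (1)


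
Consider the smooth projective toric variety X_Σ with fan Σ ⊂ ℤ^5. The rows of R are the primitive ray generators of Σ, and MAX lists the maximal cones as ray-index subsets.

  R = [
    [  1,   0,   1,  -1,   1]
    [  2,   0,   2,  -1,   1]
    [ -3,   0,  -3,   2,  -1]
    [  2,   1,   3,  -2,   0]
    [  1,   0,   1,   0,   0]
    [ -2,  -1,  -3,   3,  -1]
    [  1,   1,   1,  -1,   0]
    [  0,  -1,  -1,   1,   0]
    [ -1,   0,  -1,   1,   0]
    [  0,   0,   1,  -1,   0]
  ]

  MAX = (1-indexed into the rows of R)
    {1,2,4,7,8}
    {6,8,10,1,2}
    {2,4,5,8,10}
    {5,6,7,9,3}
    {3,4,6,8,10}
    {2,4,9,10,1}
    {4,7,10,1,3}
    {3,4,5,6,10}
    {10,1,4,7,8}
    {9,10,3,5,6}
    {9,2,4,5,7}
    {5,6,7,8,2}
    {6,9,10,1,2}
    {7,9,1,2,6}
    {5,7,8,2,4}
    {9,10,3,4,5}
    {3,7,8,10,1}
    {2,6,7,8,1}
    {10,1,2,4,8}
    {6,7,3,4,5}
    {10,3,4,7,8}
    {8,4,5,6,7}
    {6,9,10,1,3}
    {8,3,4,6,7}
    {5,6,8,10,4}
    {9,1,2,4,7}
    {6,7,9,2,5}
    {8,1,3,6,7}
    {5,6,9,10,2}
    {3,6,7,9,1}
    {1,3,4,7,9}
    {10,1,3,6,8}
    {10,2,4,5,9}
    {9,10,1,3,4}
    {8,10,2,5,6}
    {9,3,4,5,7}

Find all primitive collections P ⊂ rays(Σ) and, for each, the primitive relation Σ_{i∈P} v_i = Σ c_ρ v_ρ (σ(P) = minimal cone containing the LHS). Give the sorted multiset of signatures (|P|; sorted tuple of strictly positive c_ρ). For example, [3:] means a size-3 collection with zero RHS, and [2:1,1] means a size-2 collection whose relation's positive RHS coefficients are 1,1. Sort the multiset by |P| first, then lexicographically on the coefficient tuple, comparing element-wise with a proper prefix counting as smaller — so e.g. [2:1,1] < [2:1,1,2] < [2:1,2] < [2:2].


12 collections generate NE(X_Σ); each relation:

  P={1,5}:  v_{1} + v_{5} = v_{2} — sig = [2:1]
  P={2,3}:  v_{2} + v_{3} = v_{9} — sig = [2:1]
  P={8,9}:  v_{8} + v_{9} = v_{1} + v_{6} — sig = [2:1,1]
  P={1,4,6}:  v_{1} + v_{4} + v_{6} = v_{5} — sig = [3:1]
  P={3,5,8}:  v_{3} + v_{5} + v_{8} = v_{6} — sig = [3:1]
  P={5,7,10}:  v_{5} + v_{7} + v_{10} = v_{4} — sig = [3:1]
  P={2,7,10}:  v_{2} + v_{7} + v_{10} = v_{1} + v_{4} — sig = [3:1,1]
  P={6,7,10}:  v_{6} + v_{7} + v_{10} = v_{3} + v_{4} + v_{8} — sig = [3:1,1,1]
  P={7,9,10}:  v_{7} + v_{9} + v_{10} = v_{1} + v_{3} + v_{4} — sig = [3:1,1,1]
  P={4,6,9}:  v_{4} + v_{6} + v_{9} = v_{3} + 2·v_{5} — sig = [3:1,2]
  P={2,4,6}:  v_{2} + v_{4} + v_{6} = 2·v_{5} — sig = [3:2]
  P={1,3,4,8}:  v_{1} + v_{3} + v_{4} + v_{8} = 0 — sig = [4:]

so the primitive-relation signature multiset is
[[2:1], [2:1], [2:1,1], [3:1], [3:1], [3:1], [3:1,1], [3:1,1,1], [3:1,1,1], [3:1,2], [3:2], [4:]]


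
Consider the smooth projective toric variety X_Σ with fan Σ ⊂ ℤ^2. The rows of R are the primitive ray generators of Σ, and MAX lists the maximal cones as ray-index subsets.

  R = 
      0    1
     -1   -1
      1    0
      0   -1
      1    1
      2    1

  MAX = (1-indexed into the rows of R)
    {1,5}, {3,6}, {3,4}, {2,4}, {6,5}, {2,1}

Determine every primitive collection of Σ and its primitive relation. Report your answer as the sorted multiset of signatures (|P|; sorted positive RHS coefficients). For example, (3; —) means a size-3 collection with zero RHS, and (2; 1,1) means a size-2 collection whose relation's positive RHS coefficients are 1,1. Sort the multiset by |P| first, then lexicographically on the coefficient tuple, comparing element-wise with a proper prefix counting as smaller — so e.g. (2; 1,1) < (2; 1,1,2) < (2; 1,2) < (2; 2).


Δ(Σ) — 6 vertices, 9 min non-faces:

  • {1,4}:  v_{1} + v_{4} = 0  ⇒ sig = (2; —)
  • {2,5}:  v_{2} + v_{5} = 0  ⇒ sig = (2; —)
  • {1,3}:  v_{1} + v_{3} = v_{5}  ⇒ sig = (2; 1)
  • {2,3}:  v_{2} + v_{3} = v_{4}  ⇒ sig = (2; 1)
  • {2,6}:  v_{2} + v_{6} = v_{3}  ⇒ sig = (2; 1)
  • {3,5}:  v_{3} + v_{5} = v_{6}  ⇒ sig = (2; 1)
  • {4,5}:  v_{4} + v_{5} = v_{3}  ⇒ sig = (2; 1)
  • {1,6}:  v_{1} + v_{6} = 2·v_{5}  ⇒ sig = (2; 2)
  • {4,6}:  v_{4} + v_{6} = 2·v_{3}  ⇒ sig = (2; 2)

Hence PRS(X_Σ) =
{ (2; —) ×2,  (2; 1) ×5,  (2; 2) ×2 }
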